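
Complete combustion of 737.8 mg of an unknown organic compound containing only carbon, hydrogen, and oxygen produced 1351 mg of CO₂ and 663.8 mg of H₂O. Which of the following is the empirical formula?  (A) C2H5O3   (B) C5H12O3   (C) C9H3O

mol C = 1.351 g CO₂ ÷ 44.009 g/mol = 0.030698 mol
mol H = 2 × 0.6638 g H₂O ÷ 18.015 g/mol = 0.073694 mol
mass O = 0.7378 − (0.36872 + 0.074284) = 0.29480 g → mol O = 0.29480 ÷ 15.999 = 0.018426 mol
Divide by the smallest (0.018426 mol): C 1.666, H 3.999, O 1.000
Multiplying each by 3 gives whole numbers: C 5.00, H 12.00, O 3.00

(B) C5H12O3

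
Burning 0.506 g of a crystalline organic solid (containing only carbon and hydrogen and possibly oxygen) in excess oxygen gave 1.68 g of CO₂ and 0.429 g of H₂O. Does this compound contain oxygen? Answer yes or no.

mol C = 1.68 g CO₂ ÷ 44.009 g/mol = 0.03817 mol
mol H = 2 × 0.429 g H₂O ÷ 18.015 g/mol = 0.04763 mol
C and H together account for 0.5065 g — essentially the entire 0.506 g sample — so the compound contains no oxygen.

no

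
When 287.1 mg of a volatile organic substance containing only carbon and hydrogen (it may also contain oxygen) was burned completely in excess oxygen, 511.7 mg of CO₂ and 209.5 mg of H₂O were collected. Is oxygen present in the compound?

mol C = 0.5117 g CO₂ ÷ 44.009 g/mol = 0.011627 mol
mol H = 2 × 0.2095 g H₂O ÷ 18.015 g/mol = 0.023258 mol
C and H account for only 0.16310 g of the 0.2871 g sample; the remaining 0.12400 g must be oxygen.

yes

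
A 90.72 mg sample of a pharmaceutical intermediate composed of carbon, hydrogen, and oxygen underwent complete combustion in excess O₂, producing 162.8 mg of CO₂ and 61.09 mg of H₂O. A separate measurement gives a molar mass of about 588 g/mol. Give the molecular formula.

mol C = 0.1628 g CO₂ ÷ 44.009 g/mol = 0.0036992 mol
mol H = 2 × 0.06109 g H₂O ÷ 18.015 g/mol = 0.0067821 mol
mass O = 0.09072 − (0.044432 + 0.0068364) = 0.039452 g → mol O = 0.039452 ÷ 15.999 = 0.0024659 mol
Divide by the smallest (0.0024659 mol): C 1.500, H 2.750, O 1.000
Multiplying each by 4 gives whole numbers: C 6.00, H 11.00, O 4.00
Empirical formula: C6H11O4
Empirical-formula mass = 147.15 g/mol; 588 ÷ 147.15 ≈ 4, so the molecular formula is C24H44O16.

C24H44O16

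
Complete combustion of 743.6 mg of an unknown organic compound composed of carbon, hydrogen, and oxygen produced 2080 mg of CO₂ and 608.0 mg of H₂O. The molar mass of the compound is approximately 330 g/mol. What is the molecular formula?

mol C = 2.080 g CO₂ ÷ 44.009 g/mol = 0.047263 mol
mol H = 2 × 0.6080 g H₂O ÷ 18.015 g/mol = 0.067499 mol
mass O = 0.7436 − (0.56768 + 0.068039) = 0.10788 g → mol O = 0.10788 ÷ 15.999 = 0.0067432 mol
Divide by the smallest (0.0067432 mol): C 7.009, H 10.010, O 1.000
Empirical formula: C7H10O
Empirical-formula mass = 110.16 g/mol; 330 ÷ 110.16 ≈ 3, so the molecular formula is C21H30O3.

C21H30O3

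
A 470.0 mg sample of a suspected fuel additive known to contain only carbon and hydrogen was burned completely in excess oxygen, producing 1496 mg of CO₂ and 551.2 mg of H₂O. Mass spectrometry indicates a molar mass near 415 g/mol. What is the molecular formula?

mol C = 1.496 g CO₂ ÷ 44.009 g/mol = 0.033993 mol
mol H = 2 × 0.5512 g H₂O ÷ 18.015 g/mol = 0.061193 mol
Divide by the smallest (0.033993 mol): C 1.000, H 1.800
Multiplying each by 5 gives whole numbers: C 5.00, H 9.00
Empirical formula: C5H9
Empirical-formula mass = 69.13 g/mol; 415 ÷ 69.13 ≈ 6, so the molecular formula is C30H54.

C30H54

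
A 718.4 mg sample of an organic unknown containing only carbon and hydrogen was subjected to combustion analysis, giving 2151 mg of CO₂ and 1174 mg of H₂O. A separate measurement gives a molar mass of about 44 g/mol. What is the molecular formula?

C3H8

mol C = 2.151 g CO₂ ÷ 44.009 g/mol = 0.048876 mol
mol H = 2 × 1.174 g H₂O ÷ 18.015 g/mol = 0.13034 mol
Divide by the smallest (0.048876 mol): C 1.000, H 2.667
Multiplying each by 3 gives whole numbers: C 3.00, H 8.00
Empirical formula: C3H8
Empirical-formula mass = 44.10 g/mol; 44 ÷ 44.10 ≈ 1, so the molecular formula is C3H8.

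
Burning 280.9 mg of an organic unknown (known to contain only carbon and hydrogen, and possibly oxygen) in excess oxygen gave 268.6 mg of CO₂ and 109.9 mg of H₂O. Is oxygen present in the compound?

mol C = 0.2686 g CO₂ ÷ 44.009 g/mol = 0.0061033 mol
mol H = 2 × 0.1099 g H₂O ÷ 18.015 g/mol = 0.012201 mol
C and H account for only 0.085605 g of the 0.2809 g sample; the remaining 0.19529 g must be oxygen.

yes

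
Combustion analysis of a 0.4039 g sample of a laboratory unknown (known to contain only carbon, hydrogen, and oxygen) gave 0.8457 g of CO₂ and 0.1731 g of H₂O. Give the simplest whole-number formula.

C2H2O

mol C = 0.8457 g CO₂ ÷ 44.009 g/mol = 0.019217 mol
mol H = 2 × 0.1731 g H₂O ÷ 18.015 g/mol = 0.019217 mol
mass O = 0.4039 − (0.23081 + 0.019371) = 0.15372 g → mol O = 0.15372 ÷ 15.999 = 0.0096081 mol
Divide by the smallest (0.0096081 mol): C 2.000, H 2.000, O 1.000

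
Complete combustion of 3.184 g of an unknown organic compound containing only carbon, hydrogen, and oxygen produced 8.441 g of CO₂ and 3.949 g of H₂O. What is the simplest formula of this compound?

C7H16O

mol C = 8.441 g CO₂ ÷ 44.009 g/mol = 0.19180 mol
mol H = 2 × 3.949 g H₂O ÷ 18.015 g/mol = 0.43841 mol
mass O = 3.184 − (2.3037 + 0.44192) = 0.43835 g → mol O = 0.43835 ÷ 15.999 = 0.027399 mol
Divide by the smallest (0.027399 mol): C 7.000, H 16.001, O 1.000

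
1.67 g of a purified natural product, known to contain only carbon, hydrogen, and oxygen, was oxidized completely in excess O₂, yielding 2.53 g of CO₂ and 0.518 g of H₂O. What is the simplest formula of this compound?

mol C = 2.53 g CO₂ ÷ 44.009 g/mol = 0.05749 mol
mol H = 2 × 0.518 g H₂O ÷ 18.015 g/mol = 0.05751 mol
mass O = 1.67 − (0.6905 + 0.05797) = 0.9215 g → mol O = 0.9215 ÷ 15.999 = 0.05760 mol
Divide by the smallest (0.05749 mol): C 1.000, H 1.000, O 1.002

CHO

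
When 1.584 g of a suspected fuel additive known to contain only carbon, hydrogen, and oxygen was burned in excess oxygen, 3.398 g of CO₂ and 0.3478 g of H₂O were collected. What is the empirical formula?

mol C = 3.398 g CO₂ ÷ 44.009 g/mol = 0.077211 mol
mol H = 2 × 0.3478 g H₂O ÷ 18.015 g/mol = 0.038612 mol
mass O = 1.584 − (0.92739 + 0.038921) = 0.61769 g → mol O = 0.61769 ÷ 15.999 = 0.038608 mol
Divide by the smallest (0.038608 mol): C 2.000, H 1.000, O 1.000

C2HO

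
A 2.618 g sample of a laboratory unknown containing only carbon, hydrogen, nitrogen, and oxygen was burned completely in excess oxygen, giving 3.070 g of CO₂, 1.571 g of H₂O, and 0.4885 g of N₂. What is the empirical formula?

mol C = 3.070 g CO₂ ÷ 44.009 g/mol = 0.069758 mol
mol H = 2 × 1.571 g H₂O ÷ 18.015 g/mol = 0.17441 mol
mol N = 2 × 0.4885 g N₂ ÷ 28.014 g/mol = 0.034875 mol
mass O = 2.618 − (0.83787 + 0.17581 + 0.48850) = 1.1158 g → mol O = 1.1158 ÷ 15.999 = 0.069743 mol
Divide by the smallest (0.034875 mol): C 2.000, H 5.001, N 1.000, O 2.000

C2H5NO2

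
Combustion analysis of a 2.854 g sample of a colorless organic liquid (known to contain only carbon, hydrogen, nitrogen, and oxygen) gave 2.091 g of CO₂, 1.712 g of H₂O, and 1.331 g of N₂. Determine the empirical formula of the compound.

CH4N2O

mol C = 2.091 g CO₂ ÷ 44.009 g/mol = 0.047513 mol
mol H = 2 × 1.712 g H₂O ÷ 18.015 g/mol = 0.19006 mol
mol N = 2 × 1.331 g N₂ ÷ 28.014 g/mol = 0.095024 mol
mass O = 2.854 − (0.57068 + 0.19158 + 1.3310) = 0.76074 g → mol O = 0.76074 ÷ 15.999 = 0.047549 mol
Divide by the smallest (0.047513 mol): C 1.000, H 4.000, N 2.000, O 1.001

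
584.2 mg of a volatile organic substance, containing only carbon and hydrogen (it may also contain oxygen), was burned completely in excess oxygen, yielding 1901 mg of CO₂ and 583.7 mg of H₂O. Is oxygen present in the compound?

no

mol C = 1.901 g CO₂ ÷ 44.009 g/mol = 0.043196 mol
mol H = 2 × 0.5837 g H₂O ÷ 18.015 g/mol = 0.064802 mol
C and H together account for 0.58414 g — essentially the entire 0.5842 g sample — so the compound contains no oxygen.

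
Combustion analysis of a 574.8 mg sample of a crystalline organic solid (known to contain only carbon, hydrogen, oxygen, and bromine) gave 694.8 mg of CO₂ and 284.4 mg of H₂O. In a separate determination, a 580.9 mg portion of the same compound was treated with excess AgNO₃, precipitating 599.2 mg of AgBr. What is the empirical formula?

C5H10BrO2

mol C = 0.6948 g CO₂ ÷ 44.009 g/mol = 0.015788 mol
mol H = 2 × 0.2844 g H₂O ÷ 18.015 g/mol = 0.031574 mol
From the AgBr data: mol Br per gram of compound = (0.5992 ÷ 187.772) ÷ 0.5809 = 0.0054934 mol/g, so in the 0.5748 g combustion sample mol Br = 0.0031576 mol
mass O = 0.5748 − (0.18963 + 0.031826 + 0.25230) = 0.10104 g → mol O = 0.10104 ÷ 15.999 = 0.0063156 mol
Divide by the smallest (0.0031576 mol): C 5.000, H 9.999, Br 1.000, O 2.000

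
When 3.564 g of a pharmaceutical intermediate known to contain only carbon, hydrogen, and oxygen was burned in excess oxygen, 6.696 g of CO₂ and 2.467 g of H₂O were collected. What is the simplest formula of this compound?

C5H9O3

mol C = 6.696 g CO₂ ÷ 44.009 g/mol = 0.15215 mol
mol H = 2 × 2.467 g H₂O ÷ 18.015 g/mol = 0.27388 mol
mass O = 3.564 − (1.8275 + 0.27607) = 1.4604 g → mol O = 1.4604 ÷ 15.999 = 0.091283 mol
Divide by the smallest (0.091283 mol): C 1.667, H 3.000, O 1.000
Multiplying each by 3 gives whole numbers: C 5.00, H 9.00, O 3.00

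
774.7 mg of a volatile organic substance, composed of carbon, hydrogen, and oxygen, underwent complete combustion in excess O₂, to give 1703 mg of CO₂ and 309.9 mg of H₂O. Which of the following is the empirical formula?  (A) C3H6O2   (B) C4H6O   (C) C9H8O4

(C) C9H8O4

mol C = 1.703 g CO₂ ÷ 44.009 g/mol = 0.038697 mol
mol H = 2 × 0.3099 g H₂O ÷ 18.015 g/mol = 0.034405 mol
mass O = 0.7747 − (0.46479 + 0.034680) = 0.27523 g → mol O = 0.27523 ÷ 15.999 = 0.017203 mol
Divide by the smallest (0.017203 mol): C 2.249, H 2.000, O 1.000
Multiplying each by 4 gives whole numbers: C 9.00, H 8.00, O 4.00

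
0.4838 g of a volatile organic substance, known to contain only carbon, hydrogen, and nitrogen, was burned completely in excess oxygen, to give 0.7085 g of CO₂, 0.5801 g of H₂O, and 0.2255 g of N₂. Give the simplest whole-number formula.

CH4N

mol C = 0.7085 g CO₂ ÷ 44.009 g/mol = 0.016099 mol
mol H = 2 × 0.5801 g H₂O ÷ 18.015 g/mol = 0.064402 mol
mol N = 2 × 0.2255 g N₂ ÷ 28.014 g/mol = 0.016099 mol
Divide by the smallest (0.016099 mol): C 1.000, H 4.000, N 1.000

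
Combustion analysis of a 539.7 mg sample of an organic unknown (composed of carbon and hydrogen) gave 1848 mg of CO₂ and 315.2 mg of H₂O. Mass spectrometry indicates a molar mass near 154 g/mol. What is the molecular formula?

C12H10

mol C = 1.848 g CO₂ ÷ 44.009 g/mol = 0.041991 mol
mol H = 2 × 0.3152 g H₂O ÷ 18.015 g/mol = 0.034993 mol
Divide by the smallest (0.034993 mol): C 1.200, H 1.000
Multiplying each by 5 gives whole numbers: C 6.00, H 5.00
Empirical formula: C6H5
Empirical-formula mass = 77.11 g/mol; 154 ÷ 77.11 ≈ 2, so the molecular formula is C12H10.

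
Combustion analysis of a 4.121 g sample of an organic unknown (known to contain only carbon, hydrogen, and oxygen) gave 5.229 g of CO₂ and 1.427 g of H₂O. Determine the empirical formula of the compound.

C3H4O4

mol C = 5.229 g CO₂ ÷ 44.009 g/mol = 0.11882 mol
mol H = 2 × 1.427 g H₂O ÷ 18.015 g/mol = 0.15842 mol
mass O = 4.121 − (1.4271 + 0.15969) = 2.5342 g → mol O = 2.5342 ÷ 15.999 = 0.15840 mol
Divide by the smallest (0.11882 mol): C 1.000, H 1.333, O 1.333
Multiplying each by 3 gives whole numbers: C 3.00, H 4.00, O 4.00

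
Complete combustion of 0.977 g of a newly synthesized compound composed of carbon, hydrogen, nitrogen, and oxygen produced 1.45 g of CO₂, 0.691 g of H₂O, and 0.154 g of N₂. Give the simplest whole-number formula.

C3H7NO2

mol C = 1.45 g CO₂ ÷ 44.009 g/mol = 0.03295 mol
mol H = 2 × 0.691 g H₂O ÷ 18.015 g/mol = 0.07671 mol
mol N = 2 × 0.154 g N₂ ÷ 28.014 g/mol = 0.01099 mol
mass O = 0.977 − (0.3957 + 0.07733 + 0.1540) = 0.3499 g → mol O = 0.3499 ÷ 15.999 = 0.02187 mol
Divide by the smallest (0.01099 mol): C 2.997, H 6.977, N 1.000, O 1.989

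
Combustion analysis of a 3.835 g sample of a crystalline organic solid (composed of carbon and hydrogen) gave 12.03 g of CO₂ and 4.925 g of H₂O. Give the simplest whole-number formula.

mol C = 12.03 g CO₂ ÷ 44.009 g/mol = 0.27335 mol
mol H = 2 × 4.925 g H₂O ÷ 18.015 g/mol = 0.54677 mol
Divide by the smallest (0.27335 mol): C 1.000, H 2.000

CH2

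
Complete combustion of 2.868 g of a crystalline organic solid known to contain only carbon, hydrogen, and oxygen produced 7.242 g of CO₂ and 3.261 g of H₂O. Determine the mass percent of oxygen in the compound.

18.36%

mol C = 7.242 g CO₂ ÷ 44.009 g/mol = 0.16456 mol
mol H = 2 × 3.261 g H₂O ÷ 18.015 g/mol = 0.36203 mol
mass O = 2.868 − (1.9765 + 0.36493) = 0.52657 g → mol O = 0.52657 ÷ 15.999 = 0.032913 mol
mass % O = 0.52657 g ÷ 2.868 g × 100%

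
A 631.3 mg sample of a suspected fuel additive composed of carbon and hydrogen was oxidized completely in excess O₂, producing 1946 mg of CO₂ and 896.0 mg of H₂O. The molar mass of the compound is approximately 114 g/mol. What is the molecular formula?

C8H18

mol C = 1.946 g CO₂ ÷ 44.009 g/mol = 0.044218 mol
mol H = 2 × 0.8960 g H₂O ÷ 18.015 g/mol = 0.099473 mol
Divide by the smallest (0.044218 mol): C 1.000, H 2.250
Multiplying each by 4 gives whole numbers: C 4.00, H 9.00
Empirical formula: C4H9
Empirical-formula mass = 57.12 g/mol; 114 ÷ 57.12 ≈ 2, so the molecular formula is C8H18.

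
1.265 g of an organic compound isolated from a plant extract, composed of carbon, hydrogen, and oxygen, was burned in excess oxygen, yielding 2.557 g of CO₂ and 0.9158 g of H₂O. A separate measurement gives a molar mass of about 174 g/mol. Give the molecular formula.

mol C = 2.557 g CO₂ ÷ 44.009 g/mol = 0.058102 mol
mol H = 2 × 0.9158 g H₂O ÷ 18.015 g/mol = 0.10167 mol
mass O = 1.265 − (0.69786 + 0.10248) = 0.46466 g → mol O = 0.46466 ÷ 15.999 = 0.029043 mol
Divide by the smallest (0.029043 mol): C 2.001, H 3.501, O 1.000
Multiplying each by 2 gives whole numbers: C 4.00, H 7.00, O 2.00
Empirical formula: C4H7O2
Empirical-formula mass = 87.10 g/mol; 174 ÷ 87.10 ≈ 2, so the molecular formula is C8H14O4.

C8H14O4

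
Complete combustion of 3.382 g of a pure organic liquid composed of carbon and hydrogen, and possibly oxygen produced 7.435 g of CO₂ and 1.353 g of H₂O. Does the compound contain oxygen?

mol C = 7.435 g CO₂ ÷ 44.009 g/mol = 0.16894 mol
mol H = 2 × 1.353 g H₂O ÷ 18.015 g/mol = 0.15021 mol
C and H account for only 2.1806 g of the 3.382 g sample; the remaining 1.2014 g must be oxygen.

yes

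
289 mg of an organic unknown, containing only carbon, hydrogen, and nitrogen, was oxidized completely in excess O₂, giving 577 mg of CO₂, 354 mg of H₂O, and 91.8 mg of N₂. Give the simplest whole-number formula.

mol C = 0.577 g CO₂ ÷ 44.009 g/mol = 0.01311 mol
mol H = 2 × 0.354 g H₂O ÷ 18.015 g/mol = 0.03930 mol
mol N = 2 × 0.0918 g N₂ ÷ 28.014 g/mol = 0.006554 mol
Divide by the smallest (0.006554 mol): C 2.000, H 5.997, N 1.000

C2H6N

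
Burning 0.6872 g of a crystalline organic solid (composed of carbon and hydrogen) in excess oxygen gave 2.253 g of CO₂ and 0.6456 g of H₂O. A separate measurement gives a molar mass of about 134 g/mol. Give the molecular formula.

C10H14

mol C = 2.253 g CO₂ ÷ 44.009 g/mol = 0.051194 mol
mol H = 2 × 0.6456 g H₂O ÷ 18.015 g/mol = 0.071674 mol
Divide by the smallest (0.051194 mol): C 1.000, H 1.400
Multiplying each by 5 gives whole numbers: C 5.00, H 7.00
Empirical formula: C5H7
Empirical-formula mass = 67.11 g/mol; 134 ÷ 67.11 ≈ 2, so the molecular formula is C10H14.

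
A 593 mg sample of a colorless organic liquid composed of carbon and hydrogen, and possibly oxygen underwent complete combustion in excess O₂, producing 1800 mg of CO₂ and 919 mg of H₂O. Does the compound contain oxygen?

mol C = 1.80 g CO₂ ÷ 44.009 g/mol = 0.04090 mol
mol H = 2 × 0.919 g H₂O ÷ 18.015 g/mol = 0.1020 mol
C and H together account for 0.5941 g — essentially the entire 0.593 g sample — so the compound contains no oxygen.

no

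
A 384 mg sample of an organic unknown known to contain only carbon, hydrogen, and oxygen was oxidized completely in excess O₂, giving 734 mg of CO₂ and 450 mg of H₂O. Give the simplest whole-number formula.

mol C = 0.734 g CO₂ ÷ 44.009 g/mol = 0.01668 mol
mol H = 2 × 0.450 g H₂O ÷ 18.015 g/mol = 0.04996 mol
mass O = 0.384 − (0.2003 + 0.05036) = 0.1333 g → mol O = 0.1333 ÷ 15.999 = 0.008333 mol
Divide by the smallest (0.008333 mol): C 2.002, H 5.995, O 1.000

C2H6O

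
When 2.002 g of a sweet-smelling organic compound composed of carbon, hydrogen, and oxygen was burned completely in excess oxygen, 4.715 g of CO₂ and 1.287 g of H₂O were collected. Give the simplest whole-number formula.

mol C = 4.715 g CO₂ ÷ 44.009 g/mol = 0.10714 mol
mol H = 2 × 1.287 g H₂O ÷ 18.015 g/mol = 0.14288 mol
mass O = 2.002 − (1.2868 + 0.14402) = 0.57115 g → mol O = 0.57115 ÷ 15.999 = 0.035699 mol
Divide by the smallest (0.035699 mol): C 3.001, H 4.002, O 1.000

C3H4O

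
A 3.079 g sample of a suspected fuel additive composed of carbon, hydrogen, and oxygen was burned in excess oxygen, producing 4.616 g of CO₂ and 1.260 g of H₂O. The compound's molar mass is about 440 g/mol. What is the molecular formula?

C15H20O15

mol C = 4.616 g CO₂ ÷ 44.009 g/mol = 0.10489 mol
mol H = 2 × 1.260 g H₂O ÷ 18.015 g/mol = 0.13988 mol
mass O = 3.079 − (1.2598 + 0.14100) = 1.6782 g → mol O = 1.6782 ÷ 15.999 = 0.10489 mol
Divide by the smallest (0.10489 mol): C 1.000, H 1.334, O 1.000
Multiplying each by 3 gives whole numbers: C 3.00, H 4.00, O 3.00
Empirical formula: C3H4O3
Empirical-formula mass = 88.06 g/mol; 440 ÷ 88.06 ≈ 5, so the molecular formula is C15H20O15.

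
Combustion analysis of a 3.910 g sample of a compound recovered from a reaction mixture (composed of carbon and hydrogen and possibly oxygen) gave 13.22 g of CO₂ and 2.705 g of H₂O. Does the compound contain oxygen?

no

mol C = 13.22 g CO₂ ÷ 44.009 g/mol = 0.30039 mol
mol H = 2 × 2.705 g H₂O ÷ 18.015 g/mol = 0.30031 mol
C and H together account for 3.9107 g — essentially the entire 3.910 g sample — so the compound contains no oxygen.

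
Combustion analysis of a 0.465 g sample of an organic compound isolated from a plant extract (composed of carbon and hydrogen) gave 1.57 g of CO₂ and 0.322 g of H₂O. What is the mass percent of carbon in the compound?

92.1%

mol C = 1.57 g CO₂ ÷ 44.009 g/mol = 0.03567 mol
mol H = 2 × 0.322 g H₂O ÷ 18.015 g/mol = 0.03575 mol
mass % C = 0.4285 g ÷ 0.465 g × 100%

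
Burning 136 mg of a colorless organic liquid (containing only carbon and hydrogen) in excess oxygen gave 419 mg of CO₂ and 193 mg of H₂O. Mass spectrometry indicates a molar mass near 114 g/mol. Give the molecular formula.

mol C = 0.419 g CO₂ ÷ 44.009 g/mol = 0.009521 mol
mol H = 2 × 0.193 g H₂O ÷ 18.015 g/mol = 0.02143 mol
Divide by the smallest (0.009521 mol): C 1.000, H 2.251
Multiplying each by 4 gives whole numbers: C 4.00, H 9.00
Empirical formula: C4H9
Empirical-formula mass = 57.12 g/mol; 114 ÷ 57.12 ≈ 2, so the molecular formula is C8H18.

C8H18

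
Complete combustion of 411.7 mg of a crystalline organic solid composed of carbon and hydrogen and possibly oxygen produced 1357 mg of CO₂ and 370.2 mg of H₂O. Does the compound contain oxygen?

no

mol C = 1.357 g CO₂ ÷ 44.009 g/mol = 0.030835 mol
mol H = 2 × 0.3702 g H₂O ÷ 18.015 g/mol = 0.041099 mol
C and H together account for 0.41178 g — essentially the entire 0.4117 g sample — so the compound contains no oxygen.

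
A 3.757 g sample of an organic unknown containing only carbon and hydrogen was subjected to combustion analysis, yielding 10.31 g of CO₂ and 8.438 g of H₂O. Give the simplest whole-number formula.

CH4

mol C = 10.31 g CO₂ ÷ 44.009 g/mol = 0.23427 mol
mol H = 2 × 8.438 g H₂O ÷ 18.015 g/mol = 0.93677 mol
Divide by the smallest (0.23427 mol): C 1.000, H 3.999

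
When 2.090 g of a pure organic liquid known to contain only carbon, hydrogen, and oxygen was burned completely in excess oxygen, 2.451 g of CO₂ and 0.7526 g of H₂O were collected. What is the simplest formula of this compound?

mol C = 2.451 g CO₂ ÷ 44.009 g/mol = 0.055693 mol
mol H = 2 × 0.7526 g H₂O ÷ 18.015 g/mol = 0.083553 mol
mass O = 2.090 − (0.66893 + 0.084221) = 1.3368 g → mol O = 1.3368 ÷ 15.999 = 0.083558 mol
Divide by the smallest (0.055693 mol): C 1.000, H 1.500, O 1.500
Multiplying each by 2 gives whole numbers: C 2.00, H 3.00, O 3.00

C2H3O3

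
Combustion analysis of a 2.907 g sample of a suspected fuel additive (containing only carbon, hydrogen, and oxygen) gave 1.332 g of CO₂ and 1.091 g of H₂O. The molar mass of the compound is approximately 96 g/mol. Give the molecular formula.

mol C = 1.332 g CO₂ ÷ 44.009 g/mol = 0.030267 mol
mol H = 2 × 1.091 g H₂O ÷ 18.015 g/mol = 0.12112 mol
mass O = 2.907 − (0.36353 + 0.12209) = 2.4214 g → mol O = 2.4214 ÷ 15.999 = 0.15135 mol
Divide by the smallest (0.030267 mol): C 1.000, H 4.002, O 5.000
Empirical formula: CH4O5
Empirical-formula mass = 96.04 g/mol; 96 ÷ 96.04 ≈ 1, so the molecular formula is CH4O5.

CH4O5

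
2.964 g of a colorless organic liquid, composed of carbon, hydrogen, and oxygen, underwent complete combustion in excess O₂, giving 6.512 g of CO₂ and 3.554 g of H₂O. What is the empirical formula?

mol C = 6.512 g CO₂ ÷ 44.009 g/mol = 0.14797 mol
mol H = 2 × 3.554 g H₂O ÷ 18.015 g/mol = 0.39456 mol
mass O = 2.964 − (1.7773 + 0.39772) = 0.78902 g → mol O = 0.78902 ÷ 15.999 = 0.049317 mol
Divide by the smallest (0.049317 mol): C 3.000, H 8.001, O 1.000

C3H8O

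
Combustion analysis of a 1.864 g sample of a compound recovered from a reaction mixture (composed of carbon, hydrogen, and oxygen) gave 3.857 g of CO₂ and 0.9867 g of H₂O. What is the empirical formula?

mol C = 3.857 g CO₂ ÷ 44.009 g/mol = 0.087641 mol
mol H = 2 × 0.9867 g H₂O ÷ 18.015 g/mol = 0.10954 mol
mass O = 1.864 − (1.0527 + 0.11042) = 0.70092 g → mol O = 0.70092 ÷ 15.999 = 0.043810 mol
Divide by the smallest (0.043810 mol): C 2.000, H 2.500, O 1.000
Multiplying each by 2 gives whole numbers: C 4.00, H 5.00, O 2.00

C4H5O2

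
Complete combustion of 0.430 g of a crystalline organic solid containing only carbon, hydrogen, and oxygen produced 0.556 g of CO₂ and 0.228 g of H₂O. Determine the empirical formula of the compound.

mol C = 0.556 g CO₂ ÷ 44.009 g/mol = 0.01263 mol
mol H = 2 × 0.228 g H₂O ÷ 18.015 g/mol = 0.02531 mol
mass O = 0.430 − (0.1517 + 0.02551) = 0.2527 g → mol O = 0.2527 ÷ 15.999 = 0.01580 mol
Divide by the smallest (0.01263 mol): C 1.000, H 2.004, O 1.250
Multiplying each by 4 gives whole numbers: C 4.00, H 8.01, O 5.00

C4H8O5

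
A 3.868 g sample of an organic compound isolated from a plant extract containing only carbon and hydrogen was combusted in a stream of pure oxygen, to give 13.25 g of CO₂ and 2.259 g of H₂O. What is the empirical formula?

C6H5

mol C = 13.25 g CO₂ ÷ 44.009 g/mol = 0.30107 mol
mol H = 2 × 2.259 g H₂O ÷ 18.015 g/mol = 0.25079 mol
Divide by the smallest (0.25079 mol): C 1.201, H 1.000
Multiplying each by 5 gives whole numbers: C 6.00, H 5.00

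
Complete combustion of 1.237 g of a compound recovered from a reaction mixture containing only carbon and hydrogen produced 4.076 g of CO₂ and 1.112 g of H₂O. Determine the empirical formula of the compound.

mol C = 4.076 g CO₂ ÷ 44.009 g/mol = 0.092617 mol
mol H = 2 × 1.112 g H₂O ÷ 18.015 g/mol = 0.12345 mol
Divide by the smallest (0.092617 mol): C 1.000, H 1.333
Multiplying each by 3 gives whole numbers: C 3.00, H 4.00

C3H4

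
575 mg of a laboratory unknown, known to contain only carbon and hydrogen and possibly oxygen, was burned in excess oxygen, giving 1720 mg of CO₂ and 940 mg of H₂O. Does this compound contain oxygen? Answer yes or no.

mol C = 1.72 g CO₂ ÷ 44.009 g/mol = 0.03908 mol
mol H = 2 × 0.940 g H₂O ÷ 18.015 g/mol = 0.1044 mol
C and H together account for 0.5746 g — essentially the entire 0.575 g sample — so the compound contains no oxygen.

no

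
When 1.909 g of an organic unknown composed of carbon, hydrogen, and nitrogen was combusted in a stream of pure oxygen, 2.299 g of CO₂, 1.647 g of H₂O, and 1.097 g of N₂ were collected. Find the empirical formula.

C2H7N3

mol C = 2.299 g CO₂ ÷ 44.009 g/mol = 0.052239 mol
mol H = 2 × 1.647 g H₂O ÷ 18.015 g/mol = 0.18285 mol
mol N = 2 × 1.097 g N₂ ÷ 28.014 g/mol = 0.078318 mol
Divide by the smallest (0.052239 mol): C 1.000, H 3.500, N 1.499
Multiplying each by 2 gives whole numbers: C 2.00, H 7.00, N 3.00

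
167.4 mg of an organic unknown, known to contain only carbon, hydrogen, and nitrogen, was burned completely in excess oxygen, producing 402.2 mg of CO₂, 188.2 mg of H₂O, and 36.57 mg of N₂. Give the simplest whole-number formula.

mol C = 0.4022 g CO₂ ÷ 44.009 g/mol = 0.0091390 mol
mol H = 2 × 0.1882 g H₂O ÷ 18.015 g/mol = 0.020894 mol
mol N = 2 × 0.03657 g N₂ ÷ 28.014 g/mol = 0.0026108 mol
Divide by the smallest (0.0026108 mol): C 3.500, H 8.003, N 1.000
Multiplying each by 2 gives whole numbers: C 7.00, H 16.01, N 2.00

C7H16N2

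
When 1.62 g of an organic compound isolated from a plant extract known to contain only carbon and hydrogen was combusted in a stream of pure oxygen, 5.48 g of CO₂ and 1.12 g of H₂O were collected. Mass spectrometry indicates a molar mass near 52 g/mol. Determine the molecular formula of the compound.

mol C = 5.48 g CO₂ ÷ 44.009 g/mol = 0.1245 mol
mol H = 2 × 1.12 g H₂O ÷ 18.015 g/mol = 0.1243 mol
Divide by the smallest (0.1243 mol): C 1.001, H 1.000
Empirical formula: CH
Empirical-formula mass = 13.02 g/mol; 52 ÷ 13.02 ≈ 4, so the molecular formula is C4H4.

C4H4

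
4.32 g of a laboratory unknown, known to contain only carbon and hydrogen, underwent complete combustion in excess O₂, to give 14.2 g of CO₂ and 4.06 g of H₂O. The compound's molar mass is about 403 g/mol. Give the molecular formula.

mol C = 14.2 g CO₂ ÷ 44.009 g/mol = 0.3227 mol
mol H = 2 × 4.06 g H₂O ÷ 18.015 g/mol = 0.4507 mol
Divide by the smallest (0.3227 mol): C 1.000, H 1.397
Multiplying each by 5 gives whole numbers: C 5.00, H 6.98
Empirical formula: C5H7
Empirical-formula mass = 67.11 g/mol; 403 ÷ 67.11 ≈ 6, so the molecular formula is C30H42.

C30H42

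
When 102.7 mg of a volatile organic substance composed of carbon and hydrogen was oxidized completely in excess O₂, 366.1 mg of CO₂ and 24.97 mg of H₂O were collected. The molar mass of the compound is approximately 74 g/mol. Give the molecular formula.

C6H2

mol C = 0.3661 g CO₂ ÷ 44.009 g/mol = 0.0083188 mol
mol H = 2 × 0.02497 g H₂O ÷ 18.015 g/mol = 0.0027721 mol
Divide by the smallest (0.0027721 mol): C 3.001, H 1.000
Empirical formula: C3H
Empirical-formula mass = 37.04 g/mol; 74 ÷ 37.04 ≈ 2, so the molecular formula is C6H2.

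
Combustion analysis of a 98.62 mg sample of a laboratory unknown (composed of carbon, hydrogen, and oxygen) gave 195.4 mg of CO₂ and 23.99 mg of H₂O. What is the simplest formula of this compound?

C5H3O3

mol C = 0.1954 g CO₂ ÷ 44.009 g/mol = 0.0044400 mol
mol H = 2 × 0.02399 g H₂O ÷ 18.015 g/mol = 0.0026633 mol
mass O = 0.09862 − (0.053329 + 0.0026846) = 0.042607 g → mol O = 0.042607 ÷ 15.999 = 0.0026631 mol
Divide by the smallest (0.0026631 mol): C 1.667, H 1.000, O 1.000
Multiplying each by 3 gives whole numbers: C 5.00, H 3.00, O 3.00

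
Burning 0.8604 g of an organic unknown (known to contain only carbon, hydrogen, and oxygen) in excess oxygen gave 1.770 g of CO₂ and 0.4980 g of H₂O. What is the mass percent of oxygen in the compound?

mol C = 1.770 g CO₂ ÷ 44.009 g/mol = 0.040219 mol
mol H = 2 × 0.4980 g H₂O ÷ 18.015 g/mol = 0.055287 mol
mass O = 0.8604 − (0.48307 + 0.055730) = 0.32160 g → mol O = 0.32160 ÷ 15.999 = 0.020101 mol
mass % O = 0.32160 g ÷ 0.8604 g × 100%

37.38%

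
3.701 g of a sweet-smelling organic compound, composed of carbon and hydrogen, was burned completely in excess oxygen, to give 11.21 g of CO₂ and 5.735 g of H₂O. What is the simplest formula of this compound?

mol C = 11.21 g CO₂ ÷ 44.009 g/mol = 0.25472 mol
mol H = 2 × 5.735 g H₂O ÷ 18.015 g/mol = 0.63669 mol
Divide by the smallest (0.25472 mol): C 1.000, H 2.500
Multiplying each by 2 gives whole numbers: C 2.00, H 5.00

C2H5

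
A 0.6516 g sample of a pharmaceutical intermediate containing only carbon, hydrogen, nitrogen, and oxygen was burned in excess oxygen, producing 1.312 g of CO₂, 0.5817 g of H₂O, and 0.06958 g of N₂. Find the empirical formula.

C6H13NO2

mol C = 1.312 g CO₂ ÷ 44.009 g/mol = 0.029812 mol
mol H = 2 × 0.5817 g H₂O ÷ 18.015 g/mol = 0.064580 mol
mol N = 2 × 0.06958 g N₂ ÷ 28.014 g/mol = 0.0049675 mol
mass O = 0.6516 − (0.35807 + 0.065096 + 0.069580) = 0.15885 g → mol O = 0.15885 ÷ 15.999 = 0.0099288 mol
Divide by the smallest (0.0049675 mol): C 6.001, H 13.000, N 1.000, O 1.999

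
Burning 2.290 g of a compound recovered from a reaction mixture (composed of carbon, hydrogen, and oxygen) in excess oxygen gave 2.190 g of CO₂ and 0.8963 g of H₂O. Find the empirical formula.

mol C = 2.190 g CO₂ ÷ 44.009 g/mol = 0.049763 mol
mol H = 2 × 0.8963 g H₂O ÷ 18.015 g/mol = 0.099506 mol
mass O = 2.290 − (0.59770 + 0.10030) = 1.5920 g → mol O = 1.5920 ÷ 15.999 = 0.099506 mol
Divide by the smallest (0.049763 mol): C 1.000, H 2.000, O 2.000

CH2O2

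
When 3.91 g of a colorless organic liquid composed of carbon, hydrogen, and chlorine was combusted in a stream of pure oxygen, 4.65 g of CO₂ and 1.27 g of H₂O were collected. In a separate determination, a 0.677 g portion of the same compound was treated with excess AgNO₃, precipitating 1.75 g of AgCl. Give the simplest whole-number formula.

mol C = 4.65 g CO₂ ÷ 44.009 g/mol = 0.1057 mol
mol H = 2 × 1.27 g H₂O ÷ 18.015 g/mol = 0.1410 mol
From the AgCl data: mol Cl per gram of compound = (1.75 ÷ 143.318) ÷ 0.677 = 0.01804 mol/g, so in the 3.91 g combustion sample mol Cl = 0.07052 mol
Divide by the smallest (0.07052 mol): C 1.498, H 1.999, Cl 1.000
Multiplying each by 2 gives whole numbers: C 3.00, H 4.00, Cl 2.00

C3H4Cl2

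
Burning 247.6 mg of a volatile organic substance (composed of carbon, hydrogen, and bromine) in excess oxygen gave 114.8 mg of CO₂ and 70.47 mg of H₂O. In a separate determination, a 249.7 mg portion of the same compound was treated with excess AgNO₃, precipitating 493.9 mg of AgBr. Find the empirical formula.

mol C = 0.1148 g CO₂ ÷ 44.009 g/mol = 0.0026086 mol
mol H = 2 × 0.07047 g H₂O ÷ 18.015 g/mol = 0.0078235 mol
From the AgBr data: mol Br per gram of compound = (0.4939 ÷ 187.772) ÷ 0.2497 = 0.010534 mol/g, so in the 0.2476 g combustion sample mol Br = 0.0026082 mol
Divide by the smallest (0.0026082 mol): C 1.000, H 3.000, Br 1.000

CH3Br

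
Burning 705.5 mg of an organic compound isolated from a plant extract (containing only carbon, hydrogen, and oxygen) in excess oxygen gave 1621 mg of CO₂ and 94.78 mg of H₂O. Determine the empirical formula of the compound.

mol C = 1.621 g CO₂ ÷ 44.009 g/mol = 0.036833 mol
mol H = 2 × 0.09478 g H₂O ÷ 18.015 g/mol = 0.010522 mol
mass O = 0.7055 − (0.44241 + 0.010607) = 0.25249 g → mol O = 0.25249 ÷ 15.999 = 0.015781 mol
Divide by the smallest (0.010522 mol): C 3.500, H 1.000, O 1.500
Multiplying each by 2 gives whole numbers: C 7.00, H 2.00, O 3.00

C7H2O3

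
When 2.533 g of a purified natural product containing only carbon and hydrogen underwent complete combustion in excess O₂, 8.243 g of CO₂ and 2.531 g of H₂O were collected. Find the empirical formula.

mol C = 8.243 g CO₂ ÷ 44.009 g/mol = 0.18730 mol
mol H = 2 × 2.531 g H₂O ÷ 18.015 g/mol = 0.28099 mol
Divide by the smallest (0.18730 mol): C 1.000, H 1.500
Multiplying each by 2 gives whole numbers: C 2.00, H 3.00

C2H3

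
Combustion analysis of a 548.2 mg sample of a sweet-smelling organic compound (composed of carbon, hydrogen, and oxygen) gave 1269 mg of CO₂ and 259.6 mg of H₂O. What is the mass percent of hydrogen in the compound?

5.30%

mol C = 1.269 g CO₂ ÷ 44.009 g/mol = 0.028835 mol
mol H = 2 × 0.2596 g H₂O ÷ 18.015 g/mol = 0.028820 mol
mass O = 0.5482 − (0.34634 + 0.029051) = 0.17281 g → mol O = 0.17281 ÷ 15.999 = 0.010801 mol
mass % H = 0.029051 g ÷ 0.5482 g × 100%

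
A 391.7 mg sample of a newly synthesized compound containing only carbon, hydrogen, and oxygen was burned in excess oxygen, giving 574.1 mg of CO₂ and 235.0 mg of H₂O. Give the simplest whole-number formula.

CH2O

mol C = 0.5741 g CO₂ ÷ 44.009 g/mol = 0.013045 mol
mol H = 2 × 0.2350 g H₂O ÷ 18.015 g/mol = 0.026089 mol
mass O = 0.3917 − (0.15668 + 0.026298) = 0.20872 g → mol O = 0.20872 ÷ 15.999 = 0.013046 mol
Divide by the smallest (0.013045 mol): C 1.000, H 2.000, O 1.000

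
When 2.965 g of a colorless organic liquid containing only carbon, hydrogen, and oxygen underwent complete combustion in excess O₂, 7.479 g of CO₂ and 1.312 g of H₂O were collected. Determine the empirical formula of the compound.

C7H6O2

mol C = 7.479 g CO₂ ÷ 44.009 g/mol = 0.16994 mol
mol H = 2 × 1.312 g H₂O ÷ 18.015 g/mol = 0.14566 mol
mass O = 2.965 − (2.0412 + 0.14682) = 0.77700 g → mol O = 0.77700 ÷ 15.999 = 0.048565 mol
Divide by the smallest (0.048565 mol): C 3.499, H 2.999, O 1.000
Multiplying each by 2 gives whole numbers: C 7.00, H 6.00, O 2.00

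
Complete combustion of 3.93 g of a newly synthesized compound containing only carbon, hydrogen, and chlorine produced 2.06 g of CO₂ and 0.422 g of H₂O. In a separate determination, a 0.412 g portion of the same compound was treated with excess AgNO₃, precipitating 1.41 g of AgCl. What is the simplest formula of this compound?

mol C = 2.06 g CO₂ ÷ 44.009 g/mol = 0.04681 mol
mol H = 2 × 0.422 g H₂O ÷ 18.015 g/mol = 0.04685 mol
From the AgCl data: mol Cl per gram of compound = (1.41 ÷ 143.318) ÷ 0.412 = 0.02388 mol/g, so in the 3.93 g combustion sample mol Cl = 0.09385 mol
Divide by the smallest (0.04681 mol): C 1.000, H 1.001, Cl 2.005

CHCl2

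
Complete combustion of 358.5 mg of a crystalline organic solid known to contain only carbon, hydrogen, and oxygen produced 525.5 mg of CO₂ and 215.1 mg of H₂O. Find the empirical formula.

mol C = 0.5255 g CO₂ ÷ 44.009 g/mol = 0.011941 mol
mol H = 2 × 0.2151 g H₂O ÷ 18.015 g/mol = 0.023880 mol
mass O = 0.3585 − (0.14342 + 0.024071) = 0.19101 g → mol O = 0.19101 ÷ 15.999 = 0.011939 mol
Divide by the smallest (0.011939 mol): C 1.000, H 2.000, O 1.000

CH2O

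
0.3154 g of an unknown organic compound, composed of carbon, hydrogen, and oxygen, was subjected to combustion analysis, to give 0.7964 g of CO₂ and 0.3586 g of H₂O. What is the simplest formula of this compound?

mol C = 0.7964 g CO₂ ÷ 44.009 g/mol = 0.018096 mol
mol H = 2 × 0.3586 g H₂O ÷ 18.015 g/mol = 0.039811 mol
mass O = 0.3154 − (0.21735 + 0.040130) = 0.057916 g → mol O = 0.057916 ÷ 15.999 = 0.0036200 mol
Divide by the smallest (0.0036200 mol): C 4.999, H 10.998, O 1.000

C5H11O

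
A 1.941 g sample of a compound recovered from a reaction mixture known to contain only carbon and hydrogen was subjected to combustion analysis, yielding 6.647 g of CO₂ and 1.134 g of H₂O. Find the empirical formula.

mol C = 6.647 g CO₂ ÷ 44.009 g/mol = 0.15104 mol
mol H = 2 × 1.134 g H₂O ÷ 18.015 g/mol = 0.12590 mol
Divide by the smallest (0.12590 mol): C 1.200, H 1.000
Multiplying each by 5 gives whole numbers: C 6.00, H 5.00

C6H5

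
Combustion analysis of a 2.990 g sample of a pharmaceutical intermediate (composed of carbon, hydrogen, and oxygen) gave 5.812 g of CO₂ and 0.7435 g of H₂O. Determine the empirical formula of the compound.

C8H5O5

mol C = 5.812 g CO₂ ÷ 44.009 g/mol = 0.13206 mol
mol H = 2 × 0.7435 g H₂O ÷ 18.015 g/mol = 0.082542 mol
mass O = 2.990 − (1.5862 + 0.083203) = 1.3206 g → mol O = 1.3206 ÷ 15.999 = 0.082541 mol
Divide by the smallest (0.082541 mol): C 1.600, H 1.000, O 1.000
Multiplying each by 5 gives whole numbers: C 8.00, H 5.00, O 5.00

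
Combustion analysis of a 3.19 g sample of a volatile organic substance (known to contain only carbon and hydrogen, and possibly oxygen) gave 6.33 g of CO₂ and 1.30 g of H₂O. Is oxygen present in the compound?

mol C = 6.33 g CO₂ ÷ 44.009 g/mol = 0.1438 mol
mol H = 2 × 1.30 g H₂O ÷ 18.015 g/mol = 0.1443 mol
C and H account for only 1.873 g of the 3.19 g sample; the remaining 1.317 g must be oxygen.

yes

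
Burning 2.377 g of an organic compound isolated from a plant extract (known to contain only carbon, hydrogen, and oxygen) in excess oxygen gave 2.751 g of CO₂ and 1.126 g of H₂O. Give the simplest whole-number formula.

C2H4O3

mol C = 2.751 g CO₂ ÷ 44.009 g/mol = 0.062510 mol
mol H = 2 × 1.126 g H₂O ÷ 18.015 g/mol = 0.12501 mol
mass O = 2.377 − (0.75081 + 0.12601) = 1.5002 g → mol O = 1.5002 ÷ 15.999 = 0.093767 mol
Divide by the smallest (0.062510 mol): C 1.000, H 2.000, O 1.500
Multiplying each by 2 gives whole numbers: C 2.00, H 4.00, O 3.00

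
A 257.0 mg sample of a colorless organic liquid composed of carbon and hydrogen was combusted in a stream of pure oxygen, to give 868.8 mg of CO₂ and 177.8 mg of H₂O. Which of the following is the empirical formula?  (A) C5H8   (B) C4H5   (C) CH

mol C = 0.8688 g CO₂ ÷ 44.009 g/mol = 0.019741 mol
mol H = 2 × 0.1778 g H₂O ÷ 18.015 g/mol = 0.019739 mol
Divide by the smallest (0.019739 mol): C 1.000, H 1.000

(C) CH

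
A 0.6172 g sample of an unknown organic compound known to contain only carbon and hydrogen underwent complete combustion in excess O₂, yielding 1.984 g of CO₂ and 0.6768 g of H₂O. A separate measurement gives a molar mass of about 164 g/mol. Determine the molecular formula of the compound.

C12H20

mol C = 1.984 g CO₂ ÷ 44.009 g/mol = 0.045082 mol
mol H = 2 × 0.6768 g H₂O ÷ 18.015 g/mol = 0.075137 mol
Divide by the smallest (0.045082 mol): C 1.000, H 1.667
Multiplying each by 3 gives whole numbers: C 3.00, H 5.00
Empirical formula: C3H5
Empirical-formula mass = 41.07 g/mol; 164 ÷ 41.07 ≈ 4, so the molecular formula is C12H20.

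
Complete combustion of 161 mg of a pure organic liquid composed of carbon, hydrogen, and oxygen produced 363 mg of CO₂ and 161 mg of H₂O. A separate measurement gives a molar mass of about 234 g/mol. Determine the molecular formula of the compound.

mol C = 0.363 g CO₂ ÷ 44.009 g/mol = 0.008248 mol
mol H = 2 × 0.161 g H₂O ÷ 18.015 g/mol = 0.01787 mol
mass O = 0.161 − (0.09907 + 0.01802) = 0.04391 g → mol O = 0.04391 ÷ 15.999 = 0.002745 mol
Divide by the smallest (0.002745 mol): C 3.005, H 6.512, O 1.000
Multiplying each by 2 gives whole numbers: C 6.01, H 13.02, O 2.00
Empirical formula: C6H13O2
Empirical-formula mass = 117.17 g/mol; 234 ÷ 117.17 ≈ 2, so the molecular formula is C12H26O4.

C12H26O4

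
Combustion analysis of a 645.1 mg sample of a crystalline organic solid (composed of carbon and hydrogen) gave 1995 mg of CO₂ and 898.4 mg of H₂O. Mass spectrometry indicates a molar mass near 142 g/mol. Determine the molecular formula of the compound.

C10H22

mol C = 1.995 g CO₂ ÷ 44.009 g/mol = 0.045332 mol
mol H = 2 × 0.8984 g H₂O ÷ 18.015 g/mol = 0.099739 mol
Divide by the smallest (0.045332 mol): C 1.000, H 2.200
Multiplying each by 5 gives whole numbers: C 5.00, H 11.00
Empirical formula: C5H11
Empirical-formula mass = 71.14 g/mol; 142 ÷ 71.14 ≈ 2, so the molecular formula is C10H22.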